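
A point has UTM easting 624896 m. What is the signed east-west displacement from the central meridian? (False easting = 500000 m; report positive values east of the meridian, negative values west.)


displacement = 624896 - 500000 = 124896 m

124896 m


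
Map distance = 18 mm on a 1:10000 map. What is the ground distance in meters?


ground = 18 mm * 10000 / 1000 = 180.0 m

180.0 m


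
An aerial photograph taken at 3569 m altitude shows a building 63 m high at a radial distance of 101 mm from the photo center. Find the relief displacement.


d = h * r / H = 63 * 101 / 3569 = 1.78 mm

1.78 mm


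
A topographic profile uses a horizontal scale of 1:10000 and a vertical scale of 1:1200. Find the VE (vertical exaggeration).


VE = horizontal_scale / vertical_scale = 10000 / 1200 ≈ 8.3

8.3x


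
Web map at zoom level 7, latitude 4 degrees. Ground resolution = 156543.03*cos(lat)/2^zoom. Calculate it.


res = 156543.03 * cos(4) / 2^7 = 156543.03 * 0.99756405 / 128 = 1220.01 m/pixel

1220.01 m/pixel


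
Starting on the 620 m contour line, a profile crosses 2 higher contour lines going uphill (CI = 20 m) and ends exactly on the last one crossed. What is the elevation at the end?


elevation = 620 + 2 * 20 = 660 m

660 m


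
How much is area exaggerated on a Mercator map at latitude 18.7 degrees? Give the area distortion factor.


area_distortion = 1/cos^2(18.7) = 1.115

1.115


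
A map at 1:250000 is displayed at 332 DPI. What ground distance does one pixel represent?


pixel_cm = 2.54 / 332 ≈ 0.007651 cm
ground = pixel_cm * 250000 / 100 = 2.54 * 250000 / (332 * 100) = 635000 / 33200 ≈ 19.13 m

19.13 m


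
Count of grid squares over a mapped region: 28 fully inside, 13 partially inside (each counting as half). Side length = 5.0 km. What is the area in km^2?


effective squares = 28 + 13 * 0.5 = 34.5
area = 34.5 * 25.0 = 862.5 km^2

862.5 km^2


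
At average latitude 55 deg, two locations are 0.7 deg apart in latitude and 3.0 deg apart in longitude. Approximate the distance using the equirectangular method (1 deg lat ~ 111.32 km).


dlat_km = 0.7 * 111.32 = 77.924
dlon_km = 3.0 * 111.32 * cos(55) ≈ 191.552
dist = sqrt(77.924^2 + 191.552^2) ≈ 206.8 km

206.8 km


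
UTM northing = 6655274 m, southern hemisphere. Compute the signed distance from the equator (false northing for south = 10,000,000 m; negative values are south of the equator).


For southern: actual = 6655274 - 10000000 = -3344726 m

-3344726 m


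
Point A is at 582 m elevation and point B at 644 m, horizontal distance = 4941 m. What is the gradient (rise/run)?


gradient = (644 - 582) / 4941 = 62 / 4941 = 0.0125

0.0125


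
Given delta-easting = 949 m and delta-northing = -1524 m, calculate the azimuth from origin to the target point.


az = atan2(949, -1524) = 148.1 deg
adjusted to 0-360: 148.1 degrees

148.1 degrees


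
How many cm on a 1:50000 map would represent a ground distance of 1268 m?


map_cm = 1268 * 100 / 50000 = 2.536 cm ≈ 2.54 cm

2.54 cm


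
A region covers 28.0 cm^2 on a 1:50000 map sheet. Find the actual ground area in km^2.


ground_area = 28.0 * (50000/100)^2 = 7000000.0 m^2 = 7.0 km^2

7.0 km^2


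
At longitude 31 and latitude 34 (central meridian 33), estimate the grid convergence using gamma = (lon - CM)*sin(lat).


gamma = (31 - 33) * sin(34) = -2 * 0.559193 = -1.118 degrees

-1.118 degrees


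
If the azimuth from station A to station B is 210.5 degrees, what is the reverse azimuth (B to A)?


back azimuth = (210.5 + 180) mod 360 = 30.5 degrees

30.5 degrees


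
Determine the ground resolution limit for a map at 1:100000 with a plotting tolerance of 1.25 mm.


ground = 1.25 mm * 100000 / 1000 = 125.0 m

125.0 m


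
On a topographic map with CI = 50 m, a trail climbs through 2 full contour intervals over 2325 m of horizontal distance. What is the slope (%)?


elevation change = 2 * 50 = 100 m
slope = 100 / 2325 * 100 = 4.3%

4.3%


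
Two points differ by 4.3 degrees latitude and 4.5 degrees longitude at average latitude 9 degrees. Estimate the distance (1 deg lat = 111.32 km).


dlat_km = 4.3 * 111.32 = 478.676
dlon_km = 4.5 * 111.32 * cos(9) ≈ 494.773
dist = sqrt(478.676^2 + 494.773^2) ≈ 688.4 km

688.4 km


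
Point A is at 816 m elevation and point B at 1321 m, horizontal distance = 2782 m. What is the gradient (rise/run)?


gradient = (1321 - 816) / 2782 = 505 / 2782 = 0.1815

0.1815


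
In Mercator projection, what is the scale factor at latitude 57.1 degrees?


SF = 1 / cos(57.1) = 1 / 0.543174 = 1.841

1.841


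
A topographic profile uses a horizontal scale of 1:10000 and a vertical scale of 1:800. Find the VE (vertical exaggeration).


VE = horizontal_scale / vertical_scale = 10000 / 800 = 12.5

12.5x


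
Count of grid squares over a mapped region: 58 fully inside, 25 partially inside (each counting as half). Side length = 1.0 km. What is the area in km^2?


effective squares = 58 + 25 * 0.5 = 70.5
area = 70.5 * 1.0 = 70.5 km^2

70.5 km^2


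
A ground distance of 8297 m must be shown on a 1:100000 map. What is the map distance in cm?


map_cm = 8297 * 100 / 100000 = 8.297 cm ≈ 8.3 cm

8.3 cm


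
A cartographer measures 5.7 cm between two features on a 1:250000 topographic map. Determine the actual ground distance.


ground = 5.7 cm * 250000 / 100 = 14250.0 m = 14.25 km

14.25 km


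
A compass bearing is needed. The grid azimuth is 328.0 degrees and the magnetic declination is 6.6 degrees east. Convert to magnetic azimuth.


magnetic azimuth = grid azimuth - declination (east +ve)
mag_az = 328.0 - 6.6 = 321.4 degrees

321.4 degrees


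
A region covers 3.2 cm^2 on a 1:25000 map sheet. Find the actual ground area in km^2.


ground_area = 3.2 * (25000/100)^2 = 200000.0 m^2 = 0.2 km^2

0.2 km^2


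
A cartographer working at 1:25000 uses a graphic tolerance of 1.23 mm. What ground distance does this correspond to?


ground = 1.23 mm * 25000 / 1000 = 30.75 m

30.75 m


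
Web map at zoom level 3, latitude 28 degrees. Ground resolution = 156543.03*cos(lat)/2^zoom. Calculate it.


res = 156543.03 * cos(28) / 2^3 = 156543.03 * 0.88294759 / 8 = 17277.41 m/pixel

17277.41 m/pixel


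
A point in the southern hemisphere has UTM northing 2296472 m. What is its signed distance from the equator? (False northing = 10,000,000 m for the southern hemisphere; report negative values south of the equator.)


For southern: actual = 2296472 - 10000000 = -7703528 m

-7703528 m


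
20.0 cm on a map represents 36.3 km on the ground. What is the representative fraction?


ground = 36.3 km = 3630000 cm; RF denominator = ground / map = 3630000 / 20.0 = 181500; RF = 1:181500

1:181500


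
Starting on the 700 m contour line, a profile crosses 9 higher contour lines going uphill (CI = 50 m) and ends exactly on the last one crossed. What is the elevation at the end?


elevation = 700 + 9 * 50 = 1150 m

1150 m


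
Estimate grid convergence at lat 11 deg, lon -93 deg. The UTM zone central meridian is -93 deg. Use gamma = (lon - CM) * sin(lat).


gamma = (-93 - -93) * sin(11) = 0 * 0.190809 = 0.0 degrees

0.0 degrees


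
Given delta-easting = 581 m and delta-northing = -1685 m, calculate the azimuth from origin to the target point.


az = atan2(581, -1685) = 161.0 deg
adjusted to 0-360: 161.0 degrees

161.0 degrees


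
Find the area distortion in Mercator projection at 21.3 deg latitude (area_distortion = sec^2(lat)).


area_distortion = 1/cos^2(21.3) = 1.152

1.152


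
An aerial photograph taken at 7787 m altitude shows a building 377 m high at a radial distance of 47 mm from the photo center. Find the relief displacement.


d = h * r / H = 377 * 47 / 7787 = 2.28 mm

2.28 mm


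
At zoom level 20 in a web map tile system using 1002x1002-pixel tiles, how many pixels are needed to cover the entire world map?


tiles per axis = 2^20 = 1048576
total tiles = 1048576^2 = 1099511627776
pixels per axis = 1048576 * 1002 = 1050673152
total pixels = 1050673152^2 = 1103914072333615104

1103914072333615104 pixels


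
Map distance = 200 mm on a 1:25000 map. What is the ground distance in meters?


ground = 200 mm * 25000 / 1000 = 5000.0 m

5000.0 m


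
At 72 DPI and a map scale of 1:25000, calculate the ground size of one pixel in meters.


pixel_cm = 2.54 / 72 ≈ 0.035278 cm
ground = pixel_cm * 25000 / 100 = 2.54 * 25000 / (72 * 100) = 63500 / 7200 ≈ 8.82 m

8.82 m


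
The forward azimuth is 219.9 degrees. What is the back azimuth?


back azimuth = (219.9 + 180) mod 360 = 39.9 degrees

39.9 degrees


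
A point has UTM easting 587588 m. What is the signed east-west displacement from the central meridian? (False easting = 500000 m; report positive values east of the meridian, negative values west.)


displacement = 587588 - 500000 = 87588 m

87588 m


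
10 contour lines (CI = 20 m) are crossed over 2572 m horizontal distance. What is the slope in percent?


elevation change = 10 * 20 = 200 m
slope = 200 / 2572 * 100 = 7.8%

7.8%


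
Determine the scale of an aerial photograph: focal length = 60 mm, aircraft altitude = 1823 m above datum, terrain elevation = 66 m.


scale = f / (H - h) = 60 mm / 1757 m = 60 / 1757000 = 1:29283

1:29283


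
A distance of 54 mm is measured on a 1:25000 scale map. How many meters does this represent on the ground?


ground = 54 mm * 25000 / 1000 = 1350.0 m

1350.0 m


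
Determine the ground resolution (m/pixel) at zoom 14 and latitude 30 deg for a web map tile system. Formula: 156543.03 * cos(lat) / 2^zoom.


res = 156543.03 * cos(30) / 2^14 = 156543.03 * 0.8660254 / 16384 = 8.27 m/pixel

8.27 m/pixel


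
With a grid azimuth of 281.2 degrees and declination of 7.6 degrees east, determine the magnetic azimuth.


magnetic azimuth = grid azimuth - declination (east +ve)
mag_az = 281.2 - 7.6 = 273.6 degrees

273.6 degrees


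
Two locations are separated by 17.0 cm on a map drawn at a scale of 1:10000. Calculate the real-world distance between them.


ground = 17.0 cm * 10000 / 100 = 1700.0 m = 1.7 km

1.7 km


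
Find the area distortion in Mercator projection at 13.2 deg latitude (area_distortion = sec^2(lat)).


area_distortion = 1/cos^2(13.2) = 1.055

1.055


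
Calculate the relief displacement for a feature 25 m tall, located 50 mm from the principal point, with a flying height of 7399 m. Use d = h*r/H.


d = h * r / H = 25 * 50 / 7399 = 0.17 mm

0.17 mm


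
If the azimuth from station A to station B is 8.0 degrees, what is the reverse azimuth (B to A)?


back azimuth = (8.0 + 180) mod 360 = 188.0 degrees

188.0 degrees


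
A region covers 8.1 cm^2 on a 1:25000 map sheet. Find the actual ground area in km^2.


ground_area = 8.1 * (25000/100)^2 = 506250.0 m^2 = 0.50625 km^2 ≈ 0.506 km^2

0.506 km^2


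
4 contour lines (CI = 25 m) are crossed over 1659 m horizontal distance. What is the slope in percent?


elevation change = 4 * 25 = 100 m
slope = 100 / 1659 * 100 = 6.0%

6.0%


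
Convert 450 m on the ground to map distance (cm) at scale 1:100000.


map_cm = 450 * 100 / 100000 = 0.45 cm

0.45 cm


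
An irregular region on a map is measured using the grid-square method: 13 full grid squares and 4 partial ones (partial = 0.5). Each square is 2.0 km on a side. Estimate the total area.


effective squares = 13 + 4 * 0.5 = 15.0
area = 15.0 * 4.0 = 60.0 km^2

60.0 km^2


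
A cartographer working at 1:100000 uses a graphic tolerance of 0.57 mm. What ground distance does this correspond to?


ground = 0.57 mm * 100000 / 1000 = 57.0 m

57.0 m


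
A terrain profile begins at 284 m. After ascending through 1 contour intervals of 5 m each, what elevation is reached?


elevation = 284 + 1 * 5 = 289 m

289 m


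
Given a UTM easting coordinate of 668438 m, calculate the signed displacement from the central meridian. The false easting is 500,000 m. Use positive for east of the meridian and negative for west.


displacement = 668438 - 500000 = 168438 m

168438 m


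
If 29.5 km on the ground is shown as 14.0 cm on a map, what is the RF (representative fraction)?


ground = 29.5 km = 2950000 cm; RF denominator = ground / map = 2950000 / 14.0 ≈ 210714; RF = 1:210714

1:210714


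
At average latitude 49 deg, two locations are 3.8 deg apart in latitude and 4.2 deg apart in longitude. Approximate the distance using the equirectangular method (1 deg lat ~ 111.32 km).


dlat_km = 3.8 * 111.32 = 423.016
dlon_km = 4.2 * 111.32 * cos(49) ≈ 306.736
dist = sqrt(423.016^2 + 306.736^2) ≈ 522.5 km

522.5 km


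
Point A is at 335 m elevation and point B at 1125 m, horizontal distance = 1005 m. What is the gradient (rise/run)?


gradient = (1125 - 335) / 1005 = 790 / 1005 = 0.7861

0.7861


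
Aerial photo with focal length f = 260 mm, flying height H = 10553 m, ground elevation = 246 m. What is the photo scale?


scale = f / (H - h) = 260 mm / 10307 m = 260 / 10307000 = 1:39642

1:39642


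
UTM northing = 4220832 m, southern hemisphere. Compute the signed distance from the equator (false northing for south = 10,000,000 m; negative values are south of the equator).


For southern: actual = 4220832 - 10000000 = -5779168 m

-5779168 m


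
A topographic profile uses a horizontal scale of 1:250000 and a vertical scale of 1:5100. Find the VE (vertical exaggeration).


VE = horizontal_scale / vertical_scale = 250000 / 5100 ≈ 49.0

49.0x


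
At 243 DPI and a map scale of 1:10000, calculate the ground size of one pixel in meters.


pixel_cm = 2.54 / 243 ≈ 0.010453 cm
ground = pixel_cm * 10000 / 100 = 2.54 * 10000 / (243 * 100) = 25400 / 24300 ≈ 1.05 m

1.05 m


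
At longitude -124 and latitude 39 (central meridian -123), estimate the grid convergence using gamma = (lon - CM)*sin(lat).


gamma = (-124 - -123) * sin(39) = -1 * 0.62932 = -0.629 degrees

-0.629 degrees


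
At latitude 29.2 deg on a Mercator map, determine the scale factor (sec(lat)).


SF = 1 / cos(29.2) = 1 / 0.872922 = 1.146

1.146


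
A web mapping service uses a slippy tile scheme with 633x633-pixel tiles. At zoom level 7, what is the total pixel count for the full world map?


tiles per axis = 2^7 = 128
total tiles = 128^2 = 16384
pixels per axis = 128 * 633 = 81024
total pixels = 81024^2 = 6564888576

6564888576 pixels


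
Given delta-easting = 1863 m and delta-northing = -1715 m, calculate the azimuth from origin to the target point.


az = atan2(1863, -1715) = 132.6 deg
adjusted to 0-360: 132.6 degrees

132.6 degrees


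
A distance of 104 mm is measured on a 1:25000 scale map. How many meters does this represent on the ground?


ground = 104 mm * 25000 / 1000 = 2600.0 m

2600.0 m


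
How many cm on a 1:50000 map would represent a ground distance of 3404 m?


map_cm = 3404 * 100 / 50000 = 6.808 cm ≈ 6.81 cm

6.81 cm


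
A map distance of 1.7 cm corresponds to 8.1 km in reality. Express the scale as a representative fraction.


ground = 8.1 km = 810000 cm; RF denominator = ground / map = 810000 / 1.7 ≈ 476471; RF = 1:476471

1:476471


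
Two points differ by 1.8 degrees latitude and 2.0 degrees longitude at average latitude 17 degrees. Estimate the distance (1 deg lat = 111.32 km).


dlat_km = 1.8 * 111.32 = 200.376
dlon_km = 2.0 * 111.32 * cos(17) ≈ 212.912
dist = sqrt(200.376^2 + 212.912^2) ≈ 292.4 km

292.4 km


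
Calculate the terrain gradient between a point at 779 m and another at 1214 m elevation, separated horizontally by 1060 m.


gradient = (1214 - 779) / 1060 = 435 / 1060 = 0.4104

0.4104


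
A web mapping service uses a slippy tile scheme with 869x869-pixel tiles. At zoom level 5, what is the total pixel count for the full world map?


tiles per axis = 2^5 = 32
total tiles = 32^2 = 1024
pixels per axis = 32 * 869 = 27808
total pixels = 27808^2 = 773284864

773284864 pixels


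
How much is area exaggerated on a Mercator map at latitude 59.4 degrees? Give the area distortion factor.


area_distortion = 1/cos^2(59.4) = 3.859

3.859


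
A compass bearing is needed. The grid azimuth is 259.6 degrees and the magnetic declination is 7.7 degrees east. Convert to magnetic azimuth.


magnetic azimuth = grid azimuth - declination (east +ve)
mag_az = 259.6 - 7.7 = 251.9 degrees

251.9 degrees


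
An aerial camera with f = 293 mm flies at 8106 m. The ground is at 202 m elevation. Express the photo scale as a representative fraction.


scale = f / (H - h) = 293 mm / 7904 m = 293 / 7904000 = 1:26976

1:26976


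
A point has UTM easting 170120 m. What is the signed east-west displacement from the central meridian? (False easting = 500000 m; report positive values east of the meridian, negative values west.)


displacement = 170120 - 500000 = -329880 m

-329880 m


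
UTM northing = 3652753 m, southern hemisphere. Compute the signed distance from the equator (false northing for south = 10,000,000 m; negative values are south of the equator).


For southern: actual = 3652753 - 10000000 = -6347247 m

-6347247 m


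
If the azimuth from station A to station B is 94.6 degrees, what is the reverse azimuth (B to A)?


back azimuth = (94.6 + 180) mod 360 = 274.6 degrees

274.6 degrees


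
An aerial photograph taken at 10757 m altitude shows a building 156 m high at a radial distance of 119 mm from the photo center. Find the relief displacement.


d = h * r / H = 156 * 119 / 10757 = 1.73 mm

1.73 mm


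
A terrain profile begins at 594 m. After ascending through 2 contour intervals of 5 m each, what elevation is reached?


elevation = 594 + 2 * 5 = 604 m

604 m


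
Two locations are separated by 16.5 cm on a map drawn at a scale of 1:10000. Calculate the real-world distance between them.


ground = 16.5 cm * 10000 / 100 = 1650.0 m = 1.65 km

1.65 km


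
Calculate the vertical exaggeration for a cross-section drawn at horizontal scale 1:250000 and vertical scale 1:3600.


VE = horizontal_scale / vertical_scale = 250000 / 3600 ≈ 69.4

69.4x


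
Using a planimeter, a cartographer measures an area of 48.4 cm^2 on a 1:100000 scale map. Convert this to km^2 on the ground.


ground_area = 48.4 * (100000/100)^2 = 48400000.0 m^2 = 48.4 km^2

48.4 km^2


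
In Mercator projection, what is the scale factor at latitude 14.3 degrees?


SF = 1 / cos(14.3) = 1 / 0.969016 = 1.032

1.032


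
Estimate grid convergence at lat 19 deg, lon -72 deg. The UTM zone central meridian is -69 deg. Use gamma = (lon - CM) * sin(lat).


gamma = (-72 - -69) * sin(19) = -3 * 0.325568 = -0.977 degrees

-0.977 degrees


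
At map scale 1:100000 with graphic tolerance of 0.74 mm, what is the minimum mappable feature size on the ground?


ground = 0.74 mm * 100000 / 1000 = 74.0 m

74.0 m


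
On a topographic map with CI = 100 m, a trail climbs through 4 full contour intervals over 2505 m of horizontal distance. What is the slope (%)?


elevation change = 4 * 100 = 400 m
slope = 400 / 2505 * 100 = 16.0%

16.0%


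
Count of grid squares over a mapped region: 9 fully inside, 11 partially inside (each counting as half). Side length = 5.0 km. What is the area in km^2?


effective squares = 9 + 11 * 0.5 = 14.5
area = 14.5 * 25.0 = 362.5 km^2

362.5 km^2


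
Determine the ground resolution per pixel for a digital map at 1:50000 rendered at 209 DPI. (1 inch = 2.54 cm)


pixel_cm = 2.54 / 209 ≈ 0.012153 cm
ground = pixel_cm * 50000 / 100 = 2.54 * 50000 / (209 * 100) = 127000 / 20900 ≈ 6.08 m

6.08 m


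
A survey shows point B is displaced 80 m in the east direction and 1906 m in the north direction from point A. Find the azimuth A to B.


az = atan2(80, 1906) = 2.4 deg
adjusted to 0-360: 2.4 degrees

2.4 degrees


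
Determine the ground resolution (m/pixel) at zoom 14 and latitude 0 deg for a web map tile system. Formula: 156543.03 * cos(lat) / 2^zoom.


res = 156543.03 * cos(0) / 2^14 = 156543.03 * 1.0 / 16384 = 9.55 m/pixel

9.55 m/pixel


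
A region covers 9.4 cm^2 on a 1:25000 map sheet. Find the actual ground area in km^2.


ground_area = 9.4 * (25000/100)^2 = 587500.0 m^2 = 0.5875 km^2 ≈ 0.588 km^2

0.588 km^2


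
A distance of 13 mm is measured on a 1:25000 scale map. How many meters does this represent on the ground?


ground = 13 mm * 25000 / 1000 = 325.0 m

325.0 m


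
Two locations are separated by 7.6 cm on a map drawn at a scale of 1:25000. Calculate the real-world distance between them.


ground = 7.6 cm * 25000 / 100 = 1900.0 m = 1.9 km

1.9 km


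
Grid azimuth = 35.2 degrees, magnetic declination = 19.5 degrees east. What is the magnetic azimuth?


magnetic azimuth = grid azimuth - declination (east +ve)
mag_az = 35.2 - 19.5 = 15.7 degrees

15.7 degrees


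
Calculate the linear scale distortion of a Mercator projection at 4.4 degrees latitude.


SF = 1 / cos(4.4) = 1 / 0.997053 = 1.003

1.003


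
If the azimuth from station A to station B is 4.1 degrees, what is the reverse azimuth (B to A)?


back azimuth = (4.1 + 180) mod 360 = 184.1 degrees

184.1 degrees


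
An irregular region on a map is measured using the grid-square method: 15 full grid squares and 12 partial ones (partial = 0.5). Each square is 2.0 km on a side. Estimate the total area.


effective squares = 15 + 12 * 0.5 = 21.0
area = 21.0 * 4.0 = 84.0 km^2

84.0 km^2


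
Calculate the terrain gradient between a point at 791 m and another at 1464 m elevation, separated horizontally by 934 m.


gradient = (1464 - 791) / 934 = 673 / 934 = 0.7206

0.7206


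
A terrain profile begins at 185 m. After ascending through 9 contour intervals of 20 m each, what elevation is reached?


elevation = 185 + 9 * 20 = 365 m

365 m


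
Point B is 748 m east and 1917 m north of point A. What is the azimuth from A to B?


az = atan2(748, 1917) = 21.3 deg
adjusted to 0-360: 21.3 degrees

21.3 degrees


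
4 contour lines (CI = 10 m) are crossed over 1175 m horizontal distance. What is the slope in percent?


elevation change = 4 * 10 = 40 m
slope = 40 / 1175 * 100 = 3.4%

3.4%


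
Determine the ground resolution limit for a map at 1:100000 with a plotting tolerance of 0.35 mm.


ground = 0.35 mm * 100000 / 1000 = 35.0 m

35.0 m


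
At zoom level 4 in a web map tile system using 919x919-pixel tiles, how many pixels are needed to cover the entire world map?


tiles per axis = 2^4 = 16
total tiles = 16^2 = 256
pixels per axis = 16 * 919 = 14704
total pixels = 14704^2 = 216207616

216207616 pixels


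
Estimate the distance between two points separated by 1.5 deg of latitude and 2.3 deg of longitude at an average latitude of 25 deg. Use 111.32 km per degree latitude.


dlat_km = 1.5 * 111.32 = 166.98
dlon_km = 2.3 * 111.32 * cos(25) ≈ 232.047
dist = sqrt(166.98^2 + 232.047^2) ≈ 285.9 km

285.9 km


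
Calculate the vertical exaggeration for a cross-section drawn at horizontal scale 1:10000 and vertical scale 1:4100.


VE = horizontal_scale / vertical_scale = 10000 / 4100 ≈ 2.4

2.4x


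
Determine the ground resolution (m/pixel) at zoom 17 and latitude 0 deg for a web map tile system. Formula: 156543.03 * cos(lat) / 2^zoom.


res = 156543.03 * cos(0) / 2^17 = 156543.03 * 1.0 / 131072 = 1.19 m/pixel

1.19 m/pixel


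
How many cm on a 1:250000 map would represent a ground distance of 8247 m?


map_cm = 8247 * 100 / 250000 = 3.2988 cm ≈ 3.3 cm

3.3 cm


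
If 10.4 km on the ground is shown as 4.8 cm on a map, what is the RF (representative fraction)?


ground = 10.4 km = 1040000 cm; RF denominator = ground / map = 1040000 / 4.8 ≈ 216667; RF = 1:216667

1:216667


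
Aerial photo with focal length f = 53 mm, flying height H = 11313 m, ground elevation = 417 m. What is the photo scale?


scale = f / (H - h) = 53 mm / 10896 m = 53 / 10896000 = 1:205585

1:205585


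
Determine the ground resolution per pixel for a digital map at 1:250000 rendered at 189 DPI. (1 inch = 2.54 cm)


pixel_cm = 2.54 / 189 ≈ 0.013439 cm
ground = pixel_cm * 250000 / 100 = 2.54 * 250000 / (189 * 100) = 635000 / 18900 ≈ 33.6 m

33.6 m


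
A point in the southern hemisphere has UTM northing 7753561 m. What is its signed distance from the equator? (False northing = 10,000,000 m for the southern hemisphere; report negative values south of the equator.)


For southern: actual = 7753561 - 10000000 = -2246439 m

-2246439 m


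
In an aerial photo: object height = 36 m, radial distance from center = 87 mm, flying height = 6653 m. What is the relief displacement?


d = h * r / H = 36 * 87 / 6653 = 0.47 mm

0.47 mm


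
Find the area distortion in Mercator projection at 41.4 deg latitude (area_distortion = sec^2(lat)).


area_distortion = 1/cos^2(41.4) = 1.777

1.777


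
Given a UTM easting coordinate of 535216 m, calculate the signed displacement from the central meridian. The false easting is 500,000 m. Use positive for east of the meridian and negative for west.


displacement = 535216 - 500000 = 35216 m

35216 m


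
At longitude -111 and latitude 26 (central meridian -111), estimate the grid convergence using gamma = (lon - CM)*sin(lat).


gamma = (-111 - -111) * sin(26) = 0 * 0.438371 = 0.0 degrees

0.0 degrees


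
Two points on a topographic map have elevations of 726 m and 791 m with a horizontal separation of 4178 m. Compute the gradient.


gradient = (791 - 726) / 4178 = 65 / 4178 = 0.0156

0.0156


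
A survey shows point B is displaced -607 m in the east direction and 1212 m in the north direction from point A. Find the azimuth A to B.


az = atan2(-607, 1212) = -26.6 deg
adjusted to 0-360: 333.4 degrees

333.4 degrees


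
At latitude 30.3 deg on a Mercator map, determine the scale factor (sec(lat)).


SF = 1 / cos(30.3) = 1 / 0.863396 = 1.158

1.158


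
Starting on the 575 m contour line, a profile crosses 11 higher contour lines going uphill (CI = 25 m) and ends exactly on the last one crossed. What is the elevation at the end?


elevation = 575 + 11 * 25 = 850 m

850 m


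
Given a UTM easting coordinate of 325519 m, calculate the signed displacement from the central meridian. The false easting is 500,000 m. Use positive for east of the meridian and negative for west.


displacement = 325519 - 500000 = -174481 m

-174481 m


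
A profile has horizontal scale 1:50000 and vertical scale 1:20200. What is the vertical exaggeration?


VE = horizontal_scale / vertical_scale = 50000 / 20200 ≈ 2.5

2.5x


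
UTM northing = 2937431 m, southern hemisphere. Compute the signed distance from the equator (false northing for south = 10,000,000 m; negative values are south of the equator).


For southern: actual = 2937431 - 10000000 = -7062569 m

-7062569 m


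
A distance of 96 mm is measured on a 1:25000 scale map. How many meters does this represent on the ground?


ground = 96 mm * 25000 / 1000 = 2400.0 m

2400.0 m


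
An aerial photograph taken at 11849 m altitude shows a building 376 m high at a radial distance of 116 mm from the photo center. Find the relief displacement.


d = h * r / H = 376 * 116 / 11849 = 3.68 mm

3.68 mm


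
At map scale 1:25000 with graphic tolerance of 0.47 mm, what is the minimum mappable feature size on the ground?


ground = 0.47 mm * 25000 / 1000 = 11.75 m

11.75 m


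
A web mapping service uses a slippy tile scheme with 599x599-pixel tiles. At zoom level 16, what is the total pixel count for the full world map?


tiles per axis = 2^16 = 65536
total tiles = 65536^2 = 4294967296
pixels per axis = 65536 * 599 = 39256064
total pixels = 39256064^2 = 1541038560772096

1541038560772096 pixels


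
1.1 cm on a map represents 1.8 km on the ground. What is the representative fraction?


ground = 1.8 km = 180000 cm; RF denominator = ground / map = 180000 / 1.1 ≈ 163636; RF = 1:163636

1:163636


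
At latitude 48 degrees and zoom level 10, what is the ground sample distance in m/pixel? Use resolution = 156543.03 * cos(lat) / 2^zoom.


res = 156543.03 * cos(48) / 2^10 = 156543.03 * 0.66913061 / 1024 = 102.29 m/pixel

102.29 m/pixel


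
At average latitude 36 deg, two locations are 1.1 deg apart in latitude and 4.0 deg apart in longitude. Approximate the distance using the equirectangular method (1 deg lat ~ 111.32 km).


dlat_km = 1.1 * 111.32 = 122.452
dlon_km = 4.0 * 111.32 * cos(36) ≈ 360.239
dist = sqrt(122.452^2 + 360.239^2) ≈ 380.5 km

380.5 km


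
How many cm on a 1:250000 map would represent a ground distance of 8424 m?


map_cm = 8424 * 100 / 250000 = 3.3696 cm ≈ 3.37 cm

3.37 cm


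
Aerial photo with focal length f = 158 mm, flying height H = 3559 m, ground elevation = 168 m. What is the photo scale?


scale = f / (H - h) = 158 mm / 3391 m = 158 / 3391000 = 1:21462

1:21462


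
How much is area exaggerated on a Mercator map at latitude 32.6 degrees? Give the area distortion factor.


area_distortion = 1/cos^2(32.6) = 1.409

1.409


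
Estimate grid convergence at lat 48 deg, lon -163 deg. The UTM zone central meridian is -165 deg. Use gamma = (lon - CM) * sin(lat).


gamma = (-163 - -165) * sin(48) = 2 * 0.743145 = 1.486 degrees

1.486 degrees


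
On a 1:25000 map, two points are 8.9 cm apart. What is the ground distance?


ground = 8.9 cm * 25000 / 100 = 2225.0 m = 2.225 km

2.225 km


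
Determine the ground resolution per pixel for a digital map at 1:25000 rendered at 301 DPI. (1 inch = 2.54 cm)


pixel_cm = 2.54 / 301 ≈ 0.008439 cm
ground = pixel_cm * 25000 / 100 = 2.54 * 25000 / (301 * 100) = 63500 / 30100 ≈ 2.11 m

2.11 m


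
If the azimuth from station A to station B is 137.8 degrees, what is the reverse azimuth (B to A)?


back azimuth = (137.8 + 180) mod 360 = 317.8 degrees

317.8 degrees


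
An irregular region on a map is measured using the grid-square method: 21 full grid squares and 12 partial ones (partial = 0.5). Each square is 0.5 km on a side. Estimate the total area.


effective squares = 21 + 12 * 0.5 = 27.0
area = 27.0 * 0.25 = 6.75 km^2

6.75 km^2


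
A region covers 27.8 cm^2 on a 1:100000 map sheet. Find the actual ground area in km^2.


ground_area = 27.8 * (100000/100)^2 = 27800000.0 m^2 = 27.8 km^2

27.8 km^2


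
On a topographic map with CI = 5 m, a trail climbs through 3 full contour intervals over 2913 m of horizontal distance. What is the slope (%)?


elevation change = 3 * 5 = 15 m
slope = 15 / 2913 * 100 = 0.5%

0.5%


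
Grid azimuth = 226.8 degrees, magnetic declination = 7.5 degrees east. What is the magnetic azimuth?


magnetic azimuth = grid azimuth - declination (east +ve)
mag_az = 226.8 - 7.5 = 219.3 degrees

219.3 degrees


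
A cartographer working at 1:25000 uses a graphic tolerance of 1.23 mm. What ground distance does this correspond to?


ground = 1.23 mm * 25000 / 1000 = 30.75 m

30.75 m


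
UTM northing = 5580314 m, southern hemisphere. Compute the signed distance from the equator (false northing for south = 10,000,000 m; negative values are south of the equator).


For southern: actual = 5580314 - 10000000 = -4419686 m

-4419686 m


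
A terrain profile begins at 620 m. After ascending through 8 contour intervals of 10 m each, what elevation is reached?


elevation = 620 + 8 * 10 = 700 m

700 m


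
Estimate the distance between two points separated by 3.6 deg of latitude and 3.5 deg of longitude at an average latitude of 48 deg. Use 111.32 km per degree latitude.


dlat_km = 3.6 * 111.32 = 400.752
dlon_km = 3.5 * 111.32 * cos(48) ≈ 260.707
dist = sqrt(400.752^2 + 260.707^2) ≈ 478.1 km

478.1 km


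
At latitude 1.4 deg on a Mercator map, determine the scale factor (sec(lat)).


SF = 1 / cos(1.4) = 1 / 0.999701 = 1.0

1.0


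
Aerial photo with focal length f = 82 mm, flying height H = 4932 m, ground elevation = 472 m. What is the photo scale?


scale = f / (H - h) = 82 mm / 4460 m = 82 / 4460000 = 1:54390

1:54390


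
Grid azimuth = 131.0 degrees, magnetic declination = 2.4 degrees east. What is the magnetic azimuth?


magnetic azimuth = grid azimuth - declination (east +ve)
mag_az = 131.0 - 2.4 = 128.6 degrees

128.6 degrees


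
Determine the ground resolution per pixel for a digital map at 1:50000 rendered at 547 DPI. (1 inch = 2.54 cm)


pixel_cm = 2.54 / 547 ≈ 0.004644 cm
ground = pixel_cm * 50000 / 100 = 2.54 * 50000 / (547 * 100) = 127000 / 54700 ≈ 2.32 m

2.32 m


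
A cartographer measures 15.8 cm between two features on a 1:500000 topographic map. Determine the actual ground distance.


ground = 15.8 cm * 500000 / 100 = 79000.0 m = 79.0 km

79.0 km


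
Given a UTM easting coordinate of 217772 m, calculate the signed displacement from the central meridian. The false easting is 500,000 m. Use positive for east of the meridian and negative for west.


displacement = 217772 - 500000 = -282228 m

-282228 m


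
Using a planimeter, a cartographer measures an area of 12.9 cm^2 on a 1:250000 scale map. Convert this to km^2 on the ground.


ground_area = 12.9 * (250000/100)^2 = 80625000.0 m^2 = 80.625 km^2

80.625 km^2


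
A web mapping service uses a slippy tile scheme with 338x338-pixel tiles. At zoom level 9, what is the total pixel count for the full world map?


tiles per axis = 2^9 = 512
total tiles = 512^2 = 262144
pixels per axis = 512 * 338 = 173056
total pixels = 173056^2 = 29948379136

29948379136 pixels


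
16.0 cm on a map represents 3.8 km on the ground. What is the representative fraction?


ground = 3.8 km = 380000 cm; RF denominator = ground / map = 380000 / 16.0 = 23750; RF = 1:23750

1:23750


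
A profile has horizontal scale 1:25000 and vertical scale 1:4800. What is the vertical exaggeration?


VE = horizontal_scale / vertical_scale = 25000 / 4800 ≈ 5.2

5.2x


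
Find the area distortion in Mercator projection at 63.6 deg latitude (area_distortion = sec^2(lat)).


area_distortion = 1/cos^2(63.6) = 5.058

5.058


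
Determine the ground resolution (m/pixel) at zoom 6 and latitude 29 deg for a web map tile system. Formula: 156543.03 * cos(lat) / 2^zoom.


res = 156543.03 * cos(29) / 2^6 = 156543.03 * 0.87461971 / 64 = 2139.31 m/pixel

2139.31 m/pixel


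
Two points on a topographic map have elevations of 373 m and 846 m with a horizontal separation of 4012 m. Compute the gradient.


gradient = (846 - 373) / 4012 = 473 / 4012 = 0.1179

0.1179


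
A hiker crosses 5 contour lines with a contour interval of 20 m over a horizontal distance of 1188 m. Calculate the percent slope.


elevation change = 5 * 20 = 100 m
slope = 100 / 1188 * 100 = 8.4%

8.4%


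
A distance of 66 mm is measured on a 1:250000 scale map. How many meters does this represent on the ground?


ground = 66 mm * 250000 / 1000 = 16500.0 m

16500.0 m


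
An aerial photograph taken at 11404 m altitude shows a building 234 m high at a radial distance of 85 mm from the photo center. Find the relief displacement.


d = h * r / H = 234 * 85 / 11404 = 1.74 mm

1.74 mm


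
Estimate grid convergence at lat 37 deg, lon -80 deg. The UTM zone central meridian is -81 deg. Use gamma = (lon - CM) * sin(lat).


gamma = (-80 - -81) * sin(37) = 1 * 0.601815 = 0.602 degrees

0.602 degrees


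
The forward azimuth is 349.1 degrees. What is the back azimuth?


back azimuth = (349.1 + 180) mod 360 = 169.1 degrees

169.1 degrees


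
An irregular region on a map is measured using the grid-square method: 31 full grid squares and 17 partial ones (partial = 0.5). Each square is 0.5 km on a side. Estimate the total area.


effective squares = 31 + 17 * 0.5 = 39.5
area = 39.5 * 0.25 = 9.875 km^2

9.875 km^2


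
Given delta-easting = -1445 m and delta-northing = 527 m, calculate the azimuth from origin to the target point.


az = atan2(-1445, 527) = -70.0 deg
adjusted to 0-360: 290.0 degrees

290.0 degrees


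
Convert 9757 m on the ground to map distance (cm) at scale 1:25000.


map_cm = 9757 * 100 / 25000 = 39.028 cm ≈ 39.03 cm

39.03 cm


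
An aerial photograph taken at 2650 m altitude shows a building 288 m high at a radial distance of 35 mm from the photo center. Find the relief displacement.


d = h * r / H = 288 * 35 / 2650 = 3.8 mm

3.8 mm


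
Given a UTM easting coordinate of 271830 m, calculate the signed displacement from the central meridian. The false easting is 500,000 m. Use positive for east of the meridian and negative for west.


displacement = 271830 - 500000 = -228170 m

-228170 m


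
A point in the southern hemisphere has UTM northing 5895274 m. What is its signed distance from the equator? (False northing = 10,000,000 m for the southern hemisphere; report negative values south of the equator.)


For southern: actual = 5895274 - 10000000 = -4104726 m

-4104726 m


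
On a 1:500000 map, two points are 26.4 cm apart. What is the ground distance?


ground = 26.4 cm * 500000 / 100 = 132000.0 m = 132.0 km

132.0 km


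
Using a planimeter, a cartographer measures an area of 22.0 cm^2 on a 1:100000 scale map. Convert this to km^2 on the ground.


ground_area = 22.0 * (100000/100)^2 = 22000000.0 m^2 = 22.0 km^2

22.0 km^2


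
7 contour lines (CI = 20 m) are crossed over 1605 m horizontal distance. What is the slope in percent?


elevation change = 7 * 20 = 140 m
slope = 140 / 1605 * 100 = 8.7%

8.7%


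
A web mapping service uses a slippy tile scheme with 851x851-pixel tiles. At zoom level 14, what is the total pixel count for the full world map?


tiles per axis = 2^14 = 16384
total tiles = 16384^2 = 268435456
pixels per axis = 16384 * 851 = 13942784
total pixels = 13942784^2 = 194401225670656

194401225670656 pixels


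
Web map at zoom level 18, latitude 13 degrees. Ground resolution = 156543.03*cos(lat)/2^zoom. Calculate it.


res = 156543.03 * cos(13) / 2^18 = 156543.03 * 0.97437006 / 262144 = 0.58 m/pixel

0.58 m/pixel


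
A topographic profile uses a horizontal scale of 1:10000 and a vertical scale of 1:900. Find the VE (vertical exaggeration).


VE = horizontal_scale / vertical_scale = 10000 / 900 ≈ 11.1

11.1x


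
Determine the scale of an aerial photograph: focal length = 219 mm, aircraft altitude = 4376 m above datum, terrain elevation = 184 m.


scale = f / (H - h) = 219 mm / 4192 m = 219 / 4192000 = 1:19142

1:19142


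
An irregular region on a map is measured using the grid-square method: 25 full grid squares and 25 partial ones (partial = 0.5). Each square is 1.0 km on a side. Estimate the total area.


effective squares = 25 + 25 * 0.5 = 37.5
area = 37.5 * 1.0 = 37.5 km^2

37.5 km^2


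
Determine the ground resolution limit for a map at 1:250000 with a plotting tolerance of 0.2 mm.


ground = 0.2 mm * 250000 / 1000 = 50.0 m

50.0 m


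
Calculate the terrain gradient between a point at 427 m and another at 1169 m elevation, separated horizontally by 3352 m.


gradient = (1169 - 427) / 3352 = 742 / 3352 = 0.2214

0.2214


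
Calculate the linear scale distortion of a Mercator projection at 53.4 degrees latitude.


SF = 1 / cos(53.4) = 1 / 0.596225 = 1.677

1.677


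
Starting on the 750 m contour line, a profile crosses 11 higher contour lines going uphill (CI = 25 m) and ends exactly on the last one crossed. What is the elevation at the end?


elevation = 750 + 11 * 25 = 1025 m

1025 m


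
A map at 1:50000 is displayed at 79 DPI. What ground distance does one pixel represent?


pixel_cm = 2.54 / 79 ≈ 0.032152 cm
ground = pixel_cm * 50000 / 100 = 2.54 * 50000 / (79 * 100) = 127000 / 7900 ≈ 16.08 m

16.08 m
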